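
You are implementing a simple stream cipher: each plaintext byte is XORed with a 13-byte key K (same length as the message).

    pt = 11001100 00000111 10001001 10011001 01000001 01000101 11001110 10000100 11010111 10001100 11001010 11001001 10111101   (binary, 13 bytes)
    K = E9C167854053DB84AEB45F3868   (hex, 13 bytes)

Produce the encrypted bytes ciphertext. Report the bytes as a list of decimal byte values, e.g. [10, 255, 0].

cc xor e9 = 25
07 xor c1 = c6
89 xor 67 = ee
99 xor 85 = 1c
41 xor 40 = 01
45 xor 53 = 16
ce xor db = 15
84 xor 84 = 00
d7 xor ae = 79
8c xor b4 = 38
ca xor 5f = 95
c9 xor 38 = f1
bd xor 68 = d5

[37, 198, 238, 28, 1, 22, 21, 0, 121, 56, 149, 241, 213]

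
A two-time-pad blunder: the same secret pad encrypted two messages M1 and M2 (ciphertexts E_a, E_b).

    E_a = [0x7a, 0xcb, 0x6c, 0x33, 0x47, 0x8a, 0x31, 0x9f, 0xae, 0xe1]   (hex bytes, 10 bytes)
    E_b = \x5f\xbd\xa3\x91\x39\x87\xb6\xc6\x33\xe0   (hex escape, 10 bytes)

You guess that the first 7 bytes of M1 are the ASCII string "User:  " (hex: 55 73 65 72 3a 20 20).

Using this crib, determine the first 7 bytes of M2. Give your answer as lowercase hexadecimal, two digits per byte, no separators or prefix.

7005aad0442da7

First, E_a ⊕ E_b = (M1 ⊕ K) ⊕ (M2 ⊕ K) = M1 ⊕ M2, so the key drops out. Then M2 = (M1 ⊕ M2) ⊕ M1 over the first 7 bytes.
byte 0: (7a XOR 5f) XOR 55 = 25 XOR 55 = 70
byte 1: (cb XOR bd) XOR 73 = 76 XOR 73 = 05
byte 2: (6c XOR a3) XOR 65 = cf XOR 65 = aa
byte 3: (33 XOR 91) XOR 72 = a2 XOR 72 = d0
byte 4: (47 XOR 39) XOR 3a = 7e XOR 3a = 44
byte 5: (8a XOR 87) XOR 20 = 0d XOR 20 = 2d
byte 6: (31 XOR b6) XOR 20 = 87 XOR 20 = a7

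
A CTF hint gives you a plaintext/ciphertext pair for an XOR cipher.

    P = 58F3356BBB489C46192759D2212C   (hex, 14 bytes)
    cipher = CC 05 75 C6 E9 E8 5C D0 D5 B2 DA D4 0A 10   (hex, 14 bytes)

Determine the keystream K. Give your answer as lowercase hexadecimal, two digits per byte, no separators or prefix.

Since cipher = P ⊕ K, XORing both sides with P gives K = P ⊕ cipher.
58 XOR cc = 94
f3 XOR 05 = f6
35 XOR 75 = 40
6b XOR c6 = ad
bb XOR e9 = 52
48 XOR e8 = a0
9c XOR 5c = c0
46 XOR d0 = 96
19 XOR d5 = cc
27 XOR b2 = 95
59 XOR da = 83
d2 XOR d4 = 06
21 XOR 0a = 2b
2c XOR 10 = 3c

94f640ad52a0c096cc9583062b3c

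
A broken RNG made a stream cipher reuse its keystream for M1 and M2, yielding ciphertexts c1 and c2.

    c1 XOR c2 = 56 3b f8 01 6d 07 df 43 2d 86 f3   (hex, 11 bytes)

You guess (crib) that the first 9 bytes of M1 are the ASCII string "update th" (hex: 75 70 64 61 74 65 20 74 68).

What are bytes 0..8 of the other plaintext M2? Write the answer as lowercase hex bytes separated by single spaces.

23 4b 9c 60 19 62 ff 37 45

Since c1 ⊕ c2 = M1 ⊕ M2, XORing with the guessed M1 bytes yields the corresponding M2 bytes: M2 = (c1 ⊕ c2) ⊕ M1.
56 ^ 75 = 23
3b ^ 70 = 4b
f8 ^ 64 = 9c
01 ^ 61 = 60
6d ^ 74 = 19
07 ^ 65 = 62
df ^ 20 = ff
43 ^ 74 = 37
2d ^ 68 = 45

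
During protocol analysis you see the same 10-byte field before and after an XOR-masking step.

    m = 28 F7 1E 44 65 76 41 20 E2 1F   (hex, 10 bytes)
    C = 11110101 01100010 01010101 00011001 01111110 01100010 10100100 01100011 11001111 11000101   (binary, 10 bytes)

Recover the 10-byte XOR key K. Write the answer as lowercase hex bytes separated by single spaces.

Since C = m ⊕ K, XORing both sides with m gives K = m ⊕ C.
28 xor f5 = dd
f7 xor 62 = 95
1e xor 55 = 4b
44 xor 19 = 5d
65 xor 7e = 1b
76 xor 62 = 14
41 xor a4 = e5
20 xor 63 = 43
e2 xor cf = 2d
1f xor c5 = da

dd 95 4b 5d 1b 14 e5 43 2d da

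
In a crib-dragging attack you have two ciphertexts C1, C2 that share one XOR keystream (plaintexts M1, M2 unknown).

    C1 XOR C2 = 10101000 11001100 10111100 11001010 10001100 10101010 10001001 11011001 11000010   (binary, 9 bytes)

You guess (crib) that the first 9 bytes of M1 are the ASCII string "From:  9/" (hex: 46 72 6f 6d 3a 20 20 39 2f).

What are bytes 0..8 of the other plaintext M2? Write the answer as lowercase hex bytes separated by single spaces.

Since C1 ⊕ C2 = M1 ⊕ M2, XORing with the guessed M1 bytes yields the corresponding M2 bytes: M2 = (C1 ⊕ C2) ⊕ M1.
10101000 XOR 01000110 = 11101110
11001100 XOR 01110010 = 10111110
10111100 XOR 01101111 = 11010011
11001010 XOR 01101101 = 10100111
10001100 XOR 00111010 = 10110110
10101010 XOR 00100000 = 10001010
10001001 XOR 00100000 = 10101001
11011001 XOR 00111001 = 11100000
11000010 XOR 00101111 = 11101101

ee be d3 a7 b6 8a a9 e0 ed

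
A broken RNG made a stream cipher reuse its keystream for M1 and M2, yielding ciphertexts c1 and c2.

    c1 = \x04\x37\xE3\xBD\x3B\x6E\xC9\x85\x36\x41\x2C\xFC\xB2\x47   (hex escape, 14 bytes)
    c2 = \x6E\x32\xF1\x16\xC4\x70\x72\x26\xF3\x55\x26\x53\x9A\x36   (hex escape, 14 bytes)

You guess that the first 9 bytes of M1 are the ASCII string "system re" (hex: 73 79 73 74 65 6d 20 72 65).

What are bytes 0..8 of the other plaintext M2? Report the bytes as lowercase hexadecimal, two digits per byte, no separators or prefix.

First, c1 ⊕ c2 = (M1 ⊕ K) ⊕ (M2 ⊕ K) = M1 ⊕ M2, so the key drops out. Then M2 = (M1 ⊕ M2) ⊕ M1 over the first 9 bytes.
byte 0: (04 ⊕ 6e) ⊕ 73 = 6a ⊕ 73 = 19
byte 1: (37 ⊕ 32) ⊕ 79 = 05 ⊕ 79 = 7c
byte 2: (e3 ⊕ f1) ⊕ 73 = 12 ⊕ 73 = 61
byte 3: (bd ⊕ 16) ⊕ 74 = ab ⊕ 74 = df
byte 4: (3b ⊕ c4) ⊕ 65 = ff ⊕ 65 = 9a
byte 5: (6e ⊕ 70) ⊕ 6d = 1e ⊕ 6d = 73
byte 6: (c9 ⊕ 72) ⊕ 20 = bb ⊕ 20 = 9b
byte 7: (85 ⊕ 26) ⊕ 72 = a3 ⊕ 72 = d1
byte 8: (36 ⊕ f3) ⊕ 65 = c5 ⊕ 65 = a0

197c61df9a739bd1a0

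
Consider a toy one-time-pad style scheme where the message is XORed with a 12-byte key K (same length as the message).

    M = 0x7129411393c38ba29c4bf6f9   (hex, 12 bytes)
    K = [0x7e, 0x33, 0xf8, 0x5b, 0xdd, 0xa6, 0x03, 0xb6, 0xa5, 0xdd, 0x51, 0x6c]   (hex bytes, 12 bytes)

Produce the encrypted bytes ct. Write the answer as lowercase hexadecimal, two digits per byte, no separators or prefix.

XOR is its own inverse, so applying the key byte-wise gives the result directly.
113 xor 126 =  15
 41 xor  51 =  26
 65 xor 248 = 185
 19 xor  91 =  72
147 xor 221 =  78
195 xor 166 = 101
139 xor   3 = 136
162 xor 182 =  20
156 xor 165 =  57
 75 xor 221 = 150
246 xor  81 = 167
249 xor 108 = 149

0f1ab9484e6588143996a795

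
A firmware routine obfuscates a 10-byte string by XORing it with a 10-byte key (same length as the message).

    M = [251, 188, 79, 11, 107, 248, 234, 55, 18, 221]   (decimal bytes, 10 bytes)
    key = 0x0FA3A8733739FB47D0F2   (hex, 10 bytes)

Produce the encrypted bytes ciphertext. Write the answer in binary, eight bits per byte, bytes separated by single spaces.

XOR is its own inverse, so applying the key byte-wise gives the result directly.
fb xor 0f = f4
bc xor a3 = 1f
4f xor a8 = e7
0b xor 73 = 78
6b xor 37 = 5c
f8 xor 39 = c1
ea xor fb = 11
37 xor 47 = 70
12 xor d0 = c2
dd xor f2 = 2f

11110100 00011111 11100111 01111000 01011100 11000001 00010001 01110000 11000010 00101111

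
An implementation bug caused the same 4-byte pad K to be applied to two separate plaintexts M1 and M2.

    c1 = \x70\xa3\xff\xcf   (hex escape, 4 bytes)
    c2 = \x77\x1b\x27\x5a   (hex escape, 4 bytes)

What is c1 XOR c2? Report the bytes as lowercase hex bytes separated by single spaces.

07 b8 d8 95

c1 ⊕ c2 = (M1 ⊕ K) ⊕ (M2 ⊕ K) = M1 ⊕ M2 — the shared key cancels under XOR.
70 ⊕ 77 = 07
a3 ⊕ 1b = b8
ff ⊕ 27 = d8
cf ⊕ 5a = 95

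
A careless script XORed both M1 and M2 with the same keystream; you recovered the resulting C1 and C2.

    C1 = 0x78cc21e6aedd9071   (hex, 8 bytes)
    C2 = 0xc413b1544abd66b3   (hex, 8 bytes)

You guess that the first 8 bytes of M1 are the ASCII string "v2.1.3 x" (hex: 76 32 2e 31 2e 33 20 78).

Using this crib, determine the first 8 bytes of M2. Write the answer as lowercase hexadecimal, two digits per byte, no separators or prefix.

caedbe83ca53d6ba

First, C1 ⊕ C2 = (M1 ⊕ K) ⊕ (M2 ⊕ K) = M1 ⊕ M2, so the key drops out. Then M2 = (M1 ⊕ M2) ⊕ M1 over the first 8 bytes.
byte 0: (78 ^ c4) ^ 76 = bc ^ 76 = ca
byte 1: (cc ^ 13) ^ 32 = df ^ 32 = ed
byte 2: (21 ^ b1) ^ 2e = 90 ^ 2e = be
byte 3: (e6 ^ 54) ^ 31 = b2 ^ 31 = 83
byte 4: (ae ^ 4a) ^ 2e = e4 ^ 2e = ca
byte 5: (dd ^ bd) ^ 33 = 60 ^ 33 = 53
byte 6: (90 ^ 66) ^ 20 = f6 ^ 20 = d6
byte 7: (71 ^ b3) ^ 78 = c2 ^ 78 = ba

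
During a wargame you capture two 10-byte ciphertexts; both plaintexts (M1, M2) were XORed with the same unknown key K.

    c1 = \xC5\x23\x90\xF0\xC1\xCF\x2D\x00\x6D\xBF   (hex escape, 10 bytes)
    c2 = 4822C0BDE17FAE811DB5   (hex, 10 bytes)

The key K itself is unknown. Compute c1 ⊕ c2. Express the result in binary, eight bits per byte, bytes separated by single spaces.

10001101 00000001 01010000 01001101 00100000 10110000 10000011 10000001 01110000 00001010

c1 ⊕ c2 = (M1 ⊕ K) ⊕ (M2 ⊕ K) = M1 ⊕ M2 — the shared key cancels under XOR.
197 XOR  72 = 141
 35 XOR  34 =   1
144 XOR 192 =  80
240 XOR 189 =  77
193 XOR 225 =  32
207 XOR 127 = 176
 45 XOR 174 = 131
  0 XOR 129 = 129
109 XOR  29 = 112
191 XOR 181 =  10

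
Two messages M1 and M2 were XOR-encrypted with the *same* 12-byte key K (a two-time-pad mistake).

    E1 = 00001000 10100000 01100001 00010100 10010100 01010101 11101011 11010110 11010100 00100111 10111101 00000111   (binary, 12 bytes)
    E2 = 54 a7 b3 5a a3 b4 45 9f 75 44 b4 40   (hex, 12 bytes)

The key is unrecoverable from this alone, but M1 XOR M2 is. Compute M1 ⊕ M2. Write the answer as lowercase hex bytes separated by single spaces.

E1 ⊕ E2 = (M1 ⊕ K) ⊕ (M2 ⊕ K) = M1 ⊕ M2 — the shared key cancels under XOR.
08 ^ 54 = 5c
a0 ^ a7 = 07
61 ^ b3 = d2
14 ^ 5a = 4e
94 ^ a3 = 37
55 ^ b4 = e1
eb ^ 45 = ae
d6 ^ 9f = 49
d4 ^ 75 = a1
27 ^ 44 = 63
bd ^ b4 = 09
07 ^ 40 = 47

5c 07 d2 4e 37 e1 ae 49 a1 63 09 47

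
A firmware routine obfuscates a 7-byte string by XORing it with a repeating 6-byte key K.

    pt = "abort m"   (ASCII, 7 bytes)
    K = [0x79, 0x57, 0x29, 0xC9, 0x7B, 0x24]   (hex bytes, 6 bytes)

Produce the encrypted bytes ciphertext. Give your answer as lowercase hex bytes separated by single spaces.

18 35 46 bb 0f 04 14

The 6-byte key repeats, so the effective keystream is 79 57 29 c9 7b 24 79.
byte 0: 61 ^ 79 = 18
byte 1: 62 ^ 57 = 35
byte 2: 6f ^ 29 = 46
byte 3: 72 ^ c9 = bb
byte 4: 74 ^ 7b = 0f
byte 5: 20 ^ 24 = 04
byte 6: 6d ^ 79 = 14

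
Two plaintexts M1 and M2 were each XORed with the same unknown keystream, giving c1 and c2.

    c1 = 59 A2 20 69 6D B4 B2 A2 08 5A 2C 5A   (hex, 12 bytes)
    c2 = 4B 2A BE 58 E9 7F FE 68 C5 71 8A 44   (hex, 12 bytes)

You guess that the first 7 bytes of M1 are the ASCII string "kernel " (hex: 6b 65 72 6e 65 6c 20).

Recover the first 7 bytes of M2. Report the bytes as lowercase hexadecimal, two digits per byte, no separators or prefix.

79edec5fe1a76c

First, c1 ⊕ c2 = (M1 ⊕ K) ⊕ (M2 ⊕ K) = M1 ⊕ M2, so the key drops out. Then M2 = (M1 ⊕ M2) ⊕ M1 over the first 7 bytes.
byte 0: (59 ⊕ 4b) ⊕ 6b = 12 ⊕ 6b = 79
byte 1: (a2 ⊕ 2a) ⊕ 65 = 88 ⊕ 65 = ed
byte 2: (20 ⊕ be) ⊕ 72 = 9e ⊕ 72 = ec
byte 3: (69 ⊕ 58) ⊕ 6e = 31 ⊕ 6e = 5f
byte 4: (6d ⊕ e9) ⊕ 65 = 84 ⊕ 65 = e1
byte 5: (b4 ⊕ 7f) ⊕ 6c = cb ⊕ 6c = a7
byte 6: (b2 ⊕ fe) ⊕ 20 = 4c ⊕ 20 = 6c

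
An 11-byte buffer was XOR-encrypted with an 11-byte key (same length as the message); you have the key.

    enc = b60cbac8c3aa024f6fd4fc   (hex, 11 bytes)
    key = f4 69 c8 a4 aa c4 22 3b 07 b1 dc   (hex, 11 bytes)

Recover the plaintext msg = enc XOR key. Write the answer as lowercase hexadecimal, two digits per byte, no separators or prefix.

b6 ⊕ f4 = 42
0c ⊕ 69 = 65
ba ⊕ c8 = 72
c8 ⊕ a4 = 6c
c3 ⊕ aa = 69
aa ⊕ c4 = 6e
02 ⊕ 22 = 20
4f ⊕ 3b = 74
6f ⊕ 07 = 68
d4 ⊕ b1 = 65
fc ⊕ dc = 20

4265726c696e2074686520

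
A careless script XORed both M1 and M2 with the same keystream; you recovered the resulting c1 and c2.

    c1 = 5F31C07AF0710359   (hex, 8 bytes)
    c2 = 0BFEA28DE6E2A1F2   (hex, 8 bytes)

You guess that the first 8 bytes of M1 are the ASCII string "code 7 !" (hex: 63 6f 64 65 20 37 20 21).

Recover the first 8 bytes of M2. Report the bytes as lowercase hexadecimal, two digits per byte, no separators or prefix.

First, c1 ⊕ c2 = (M1 ⊕ K) ⊕ (M2 ⊕ K) = M1 ⊕ M2, so the key drops out. Then M2 = (M1 ⊕ M2) ⊕ M1 over the first 8 bytes.
byte 0: (5f ⊕ 0b) ⊕ 63 = 54 ⊕ 63 = 37
byte 1: (31 ⊕ fe) ⊕ 6f = cf ⊕ 6f = a0
byte 2: (c0 ⊕ a2) ⊕ 64 = 62 ⊕ 64 = 06
byte 3: (7a ⊕ 8d) ⊕ 65 = f7 ⊕ 65 = 92
byte 4: (f0 ⊕ e6) ⊕ 20 = 16 ⊕ 20 = 36
byte 5: (71 ⊕ e2) ⊕ 37 = 93 ⊕ 37 = a4
byte 6: (03 ⊕ a1) ⊕ 20 = a2 ⊕ 20 = 82
byte 7: (59 ⊕ f2) ⊕ 21 = ab ⊕ 21 = 8a

37a0069236a4828a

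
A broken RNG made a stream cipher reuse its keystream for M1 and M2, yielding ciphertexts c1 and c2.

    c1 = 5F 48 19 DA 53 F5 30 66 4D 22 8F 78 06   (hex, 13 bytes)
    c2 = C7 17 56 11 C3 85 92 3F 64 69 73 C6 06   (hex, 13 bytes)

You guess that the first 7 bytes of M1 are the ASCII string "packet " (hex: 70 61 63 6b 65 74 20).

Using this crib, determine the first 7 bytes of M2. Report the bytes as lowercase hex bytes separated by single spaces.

First, c1 ⊕ c2 = (M1 ⊕ K) ⊕ (M2 ⊕ K) = M1 ⊕ M2, so the key drops out. Then M2 = (M1 ⊕ M2) ⊕ M1 over the first 7 bytes.
byte 0: (5f xor c7) xor 70 = 98 xor 70 = e8
byte 1: (48 xor 17) xor 61 = 5f xor 61 = 3e
byte 2: (19 xor 56) xor 63 = 4f xor 63 = 2c
byte 3: (da xor 11) xor 6b = cb xor 6b = a0
byte 4: (53 xor c3) xor 65 = 90 xor 65 = f5
byte 5: (f5 xor 85) xor 74 = 70 xor 74 = 04
byte 6: (30 xor 92) xor 20 = a2 xor 20 = 82

e8 3e 2c a0 f5 04 82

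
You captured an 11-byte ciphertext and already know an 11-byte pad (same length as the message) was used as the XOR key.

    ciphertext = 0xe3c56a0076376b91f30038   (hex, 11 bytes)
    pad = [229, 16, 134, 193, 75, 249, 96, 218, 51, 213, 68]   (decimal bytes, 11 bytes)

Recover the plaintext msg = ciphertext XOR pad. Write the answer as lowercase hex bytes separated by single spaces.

e3 xor e5 = 06
c5 xor 10 = d5
6a xor 86 = ec
00 xor c1 = c1
76 xor 4b = 3d
37 xor f9 = ce
6b xor 60 = 0b
91 xor da = 4b
f3 xor 33 = c0
00 xor d5 = d5
38 xor 44 = 7c

06 d5 ec c1 3d ce 0b 4b c0 d5 7c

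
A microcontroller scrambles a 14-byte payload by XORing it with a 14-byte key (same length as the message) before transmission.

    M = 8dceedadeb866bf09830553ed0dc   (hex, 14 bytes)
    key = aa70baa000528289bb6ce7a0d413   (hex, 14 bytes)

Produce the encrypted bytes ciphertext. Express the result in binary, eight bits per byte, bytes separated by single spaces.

00100111 10111110 01010111 00001101 11101011 11010100 11101001 01111001 00100011 01011100 10110010 10011110 00000100 11001111

XOR is its own inverse, so applying the key byte-wise gives the result directly.
141 xor 170 =  39
206 xor 112 = 190
237 xor 186 =  87
173 xor 160 =  13
235 xor   0 = 235
134 xor  82 = 212
107 xor 130 = 233
240 xor 137 = 121
152 xor 187 =  35
 48 xor 108 =  92
 85 xor 231 = 178
 62 xor 160 = 158
208 xor 212 =   4
220 xor  19 = 207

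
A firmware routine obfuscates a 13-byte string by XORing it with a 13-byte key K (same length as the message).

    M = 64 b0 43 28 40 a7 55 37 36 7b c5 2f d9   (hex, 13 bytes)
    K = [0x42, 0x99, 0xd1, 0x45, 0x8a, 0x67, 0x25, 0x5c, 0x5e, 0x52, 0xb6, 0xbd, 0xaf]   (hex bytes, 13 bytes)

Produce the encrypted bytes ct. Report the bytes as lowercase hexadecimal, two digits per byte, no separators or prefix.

2629926dcac0706b6829739276

byte 0: 100 ⊕  66 =  38
byte 1: 176 ⊕ 153 =  41
byte 2:  67 ⊕ 209 = 146
byte 3:  40 ⊕  69 = 109
byte 4:  64 ⊕ 138 = 202
byte 5: 167 ⊕ 103 = 192
byte 6:  85 ⊕  37 = 112
byte 7:  55 ⊕  92 = 107
byte 8:  54 ⊕  94 = 104
byte 9: 123 ⊕  82 =  41
byte 10: 197 ⊕ 182 = 115
byte 11:  47 ⊕ 189 = 146
byte 12: 217 ⊕ 175 = 118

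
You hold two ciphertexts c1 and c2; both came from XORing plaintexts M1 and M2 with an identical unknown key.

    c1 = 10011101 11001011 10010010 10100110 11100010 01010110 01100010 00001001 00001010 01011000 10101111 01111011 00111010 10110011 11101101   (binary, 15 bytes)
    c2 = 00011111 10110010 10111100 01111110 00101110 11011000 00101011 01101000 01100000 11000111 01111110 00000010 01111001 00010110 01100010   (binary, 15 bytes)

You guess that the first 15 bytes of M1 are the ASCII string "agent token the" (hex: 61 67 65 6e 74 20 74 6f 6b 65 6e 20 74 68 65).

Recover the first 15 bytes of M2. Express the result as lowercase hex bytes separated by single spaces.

e3 1e 4b b6 b8 ae 3d 0e 01 fa bf 59 37 cd ea

First, c1 ⊕ c2 = (M1 ⊕ K) ⊕ (M2 ⊕ K) = M1 ⊕ M2, so the key drops out. Then M2 = (M1 ⊕ M2) ⊕ M1 over the first 15 bytes.
byte 0: (9d ⊕ 1f) ⊕ 61 = 82 ⊕ 61 = e3
byte 1: (cb ⊕ b2) ⊕ 67 = 79 ⊕ 67 = 1e
byte 2: (92 ⊕ bc) ⊕ 65 = 2e ⊕ 65 = 4b
byte 3: (a6 ⊕ 7e) ⊕ 6e = d8 ⊕ 6e = b6
byte 4: (e2 ⊕ 2e) ⊕ 74 = cc ⊕ 74 = b8
byte 5: (56 ⊕ d8) ⊕ 20 = 8e ⊕ 20 = ae
byte 6: (62 ⊕ 2b) ⊕ 74 = 49 ⊕ 74 = 3d
byte 7: (09 ⊕ 68) ⊕ 6f = 61 ⊕ 6f = 0e
byte 8: (0a ⊕ 60) ⊕ 6b = 6a ⊕ 6b = 01
byte 9: (58 ⊕ c7) ⊕ 65 = 9f ⊕ 65 = fa
byte 10: (af ⊕ 7e) ⊕ 6e = d1 ⊕ 6e = bf
byte 11: (7b ⊕ 02) ⊕ 20 = 79 ⊕ 20 = 59
byte 12: (3a ⊕ 79) ⊕ 74 = 43 ⊕ 74 = 37
byte 13: (b3 ⊕ 16) ⊕ 68 = a5 ⊕ 68 = cd
byte 14: (ed ⊕ 62) ⊕ 65 = 8f ⊕ 65 = ea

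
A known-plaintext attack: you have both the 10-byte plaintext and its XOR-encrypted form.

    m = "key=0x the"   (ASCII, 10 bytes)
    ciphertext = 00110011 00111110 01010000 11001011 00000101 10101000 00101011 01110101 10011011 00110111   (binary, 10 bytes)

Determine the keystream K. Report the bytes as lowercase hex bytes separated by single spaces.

Since ciphertext = m ⊕ K, XORing both sides with m gives K = m ⊕ ciphertext.
6b xor 33 = 58
65 xor 3e = 5b
79 xor 50 = 29
3d xor cb = f6
30 xor 05 = 35
78 xor a8 = d0
20 xor 2b = 0b
74 xor 75 = 01
68 xor 9b = f3
65 xor 37 = 52

58 5b 29 f6 35 d0 0b 01 f3 52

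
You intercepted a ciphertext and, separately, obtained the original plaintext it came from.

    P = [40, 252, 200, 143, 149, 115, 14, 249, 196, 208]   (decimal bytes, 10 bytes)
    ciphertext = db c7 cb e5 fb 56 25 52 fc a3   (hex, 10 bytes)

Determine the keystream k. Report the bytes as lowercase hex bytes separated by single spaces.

f3 3b 03 6a 6e 25 2b ab 38 73

Since ciphertext = P ⊕ k, XORing both sides with P gives k = P ⊕ ciphertext.
00101000 XOR 11011011 = 11110011
11111100 XOR 11000111 = 00111011
11001000 XOR 11001011 = 00000011
10001111 XOR 11100101 = 01101010
10010101 XOR 11111011 = 01101110
01110011 XOR 01010110 = 00100101
00001110 XOR 00100101 = 00101011
11111001 XOR 01010010 = 10101011
11000100 XOR 11111100 = 00111000
11010000 XOR 10100011 = 01110011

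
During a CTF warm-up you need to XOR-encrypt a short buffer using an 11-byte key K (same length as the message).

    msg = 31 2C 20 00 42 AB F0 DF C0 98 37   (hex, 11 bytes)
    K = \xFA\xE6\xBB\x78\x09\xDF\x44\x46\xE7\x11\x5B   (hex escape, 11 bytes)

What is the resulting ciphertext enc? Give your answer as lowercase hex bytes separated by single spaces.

cb ca 9b 78 4b 74 b4 99 27 89 6c

 49 XOR 250 = 203
 44 XOR 230 = 202
 32 XOR 187 = 155
  0 XOR 120 = 120
 66 XOR   9 =  75
171 XOR 223 = 116
240 XOR  68 = 180
223 XOR  70 = 153
192 XOR 231 =  39
152 XOR  17 = 137
 55 XOR  91 = 108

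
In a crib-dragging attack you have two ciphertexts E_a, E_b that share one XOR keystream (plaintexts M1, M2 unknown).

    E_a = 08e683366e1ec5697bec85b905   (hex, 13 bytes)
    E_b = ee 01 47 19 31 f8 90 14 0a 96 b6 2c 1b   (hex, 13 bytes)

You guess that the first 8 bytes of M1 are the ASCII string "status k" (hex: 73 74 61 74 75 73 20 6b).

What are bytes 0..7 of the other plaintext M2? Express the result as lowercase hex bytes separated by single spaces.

First, E_a ⊕ E_b = (M1 ⊕ K) ⊕ (M2 ⊕ K) = M1 ⊕ M2, so the key drops out. Then M2 = (M1 ⊕ M2) ⊕ M1 over the first 8 bytes.
byte 0: (08 XOR ee) XOR 73 = e6 XOR 73 = 95
byte 1: (e6 XOR 01) XOR 74 = e7 XOR 74 = 93
byte 2: (83 XOR 47) XOR 61 = c4 XOR 61 = a5
byte 3: (36 XOR 19) XOR 74 = 2f XOR 74 = 5b
byte 4: (6e XOR 31) XOR 75 = 5f XOR 75 = 2a
byte 5: (1e XOR f8) XOR 73 = e6 XOR 73 = 95
byte 6: (c5 XOR 90) XOR 20 = 55 XOR 20 = 75
byte 7: (69 XOR 14) XOR 6b = 7d XOR 6b = 16

95 93 a5 5b 2a 95 75 16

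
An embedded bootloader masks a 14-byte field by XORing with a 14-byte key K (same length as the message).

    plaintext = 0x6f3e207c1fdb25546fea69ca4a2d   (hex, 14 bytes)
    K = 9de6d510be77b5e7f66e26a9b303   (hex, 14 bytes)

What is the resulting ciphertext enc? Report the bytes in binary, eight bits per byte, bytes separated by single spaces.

11110010 11011000 11110101 01101100 10100001 10101100 10010000 10110011 10011001 10000100 01001111 01100011 11111001 00101110

byte 0: 6f xor 9d = f2
byte 1: 3e xor e6 = d8
byte 2: 20 xor d5 = f5
byte 3: 7c xor 10 = 6c
byte 4: 1f xor be = a1
byte 5: db xor 77 = ac
byte 6: 25 xor b5 = 90
byte 7: 54 xor e7 = b3
byte 8: 6f xor f6 = 99
byte 9: ea xor 6e = 84
byte 10: 69 xor 26 = 4f
byte 11: ca xor a9 = 63
byte 12: 4a xor b3 = f9
byte 13: 2d xor 03 = 2e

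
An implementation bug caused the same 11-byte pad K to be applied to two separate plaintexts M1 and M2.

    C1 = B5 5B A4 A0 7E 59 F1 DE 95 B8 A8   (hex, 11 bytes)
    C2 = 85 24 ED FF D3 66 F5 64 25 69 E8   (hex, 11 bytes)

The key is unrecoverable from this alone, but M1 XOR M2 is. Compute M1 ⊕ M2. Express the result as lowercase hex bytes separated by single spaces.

C1 ⊕ C2 = (M1 ⊕ K) ⊕ (M2 ⊕ K) = M1 ⊕ M2 — the shared key cancels under XOR.
byte 0: 181 ⊕ 133 =  48
byte 1:  91 ⊕  36 = 127
byte 2: 164 ⊕ 237 =  73
byte 3: 160 ⊕ 255 =  95
byte 4: 126 ⊕ 211 = 173
byte 5:  89 ⊕ 102 =  63
byte 6: 241 ⊕ 245 =   4
byte 7: 222 ⊕ 100 = 186
byte 8: 149 ⊕  37 = 176
byte 9: 184 ⊕ 105 = 209
byte 10: 168 ⊕ 232 =  64

30 7f 49 5f ad 3f 04 ba b0 d1 40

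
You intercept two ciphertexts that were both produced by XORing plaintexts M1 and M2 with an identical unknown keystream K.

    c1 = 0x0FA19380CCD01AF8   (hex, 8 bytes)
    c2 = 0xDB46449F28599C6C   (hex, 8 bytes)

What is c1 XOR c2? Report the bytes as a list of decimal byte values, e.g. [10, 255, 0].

[212, 231, 215, 31, 228, 137, 134, 148]

c1 ⊕ c2 = (M1 ⊕ K) ⊕ (M2 ⊕ K) = M1 ⊕ M2 — the shared key cancels under XOR.
 15 ⊕ 219 = 212
161 ⊕  70 = 231
147 ⊕  68 = 215
128 ⊕ 159 =  31
204 ⊕  40 = 228
208 ⊕  89 = 137
 26 ⊕ 156 = 134
248 ⊕ 108 = 148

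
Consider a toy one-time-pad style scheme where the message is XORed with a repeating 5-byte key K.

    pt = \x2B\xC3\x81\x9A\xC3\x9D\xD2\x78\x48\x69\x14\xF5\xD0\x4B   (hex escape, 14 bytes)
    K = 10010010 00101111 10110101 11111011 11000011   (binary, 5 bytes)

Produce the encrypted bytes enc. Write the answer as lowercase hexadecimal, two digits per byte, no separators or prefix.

b9ec3461000ffdcdb3aa86da65b0

The 5-byte key repeats, so the effective keystream is 92 2f b5 fb c3 92 2f b5 fb c3 92 2f b5 fb.
byte 0: 2b xor 92 = b9
byte 1: c3 xor 2f = ec
byte 2: 81 xor b5 = 34
byte 3: 9a xor fb = 61
byte 4: c3 xor c3 = 00
byte 5: 9d xor 92 = 0f
byte 6: d2 xor 2f = fd
byte 7: 78 xor b5 = cd
byte 8: 48 xor fb = b3
byte 9: 69 xor c3 = aa
byte 10: 14 xor 92 = 86
byte 11: f5 xor 2f = da
byte 12: d0 xor b5 = 65
byte 13: 4b xor fb = b0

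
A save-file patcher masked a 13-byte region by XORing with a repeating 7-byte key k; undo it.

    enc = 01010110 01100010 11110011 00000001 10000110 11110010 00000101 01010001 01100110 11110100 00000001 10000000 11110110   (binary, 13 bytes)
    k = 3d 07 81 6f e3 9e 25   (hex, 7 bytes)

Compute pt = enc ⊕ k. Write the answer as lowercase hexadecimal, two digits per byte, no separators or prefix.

6b65726e656c206c61756e6368

The 7-byte key repeats, so the effective keystream is 3d 07 81 6f e3 9e 25 3d 07 81 6f e3 9e.
byte 0: 01010110 ^ 00111101 = 01101011
byte 1: 01100010 ^ 00000111 = 01100101
byte 2: 11110011 ^ 10000001 = 01110010
byte 3: 00000001 ^ 01101111 = 01101110
byte 4: 10000110 ^ 11100011 = 01100101
byte 5: 11110010 ^ 10011110 = 01101100
byte 6: 00000101 ^ 00100101 = 00100000
byte 7: 01010001 ^ 00111101 = 01101100
byte 8: 01100110 ^ 00000111 = 01100001
byte 9: 11110100 ^ 10000001 = 01110101
byte 10: 00000001 ^ 01101111 = 01101110
byte 11: 10000000 ^ 11100011 = 01100011
byte 12: 11110110 ^ 10011110 = 01101000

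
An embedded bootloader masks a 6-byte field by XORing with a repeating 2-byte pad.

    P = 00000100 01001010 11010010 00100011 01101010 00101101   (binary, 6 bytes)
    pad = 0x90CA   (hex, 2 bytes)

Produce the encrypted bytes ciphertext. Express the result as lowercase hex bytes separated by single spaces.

The 2-byte key repeats, so the effective keystream is 90 ca 90 ca 90 ca.
byte 0: 00000100 ^ 10010000 = 10010100
byte 1: 01001010 ^ 11001010 = 10000000
byte 2: 11010010 ^ 10010000 = 01000010
byte 3: 00100011 ^ 11001010 = 11101001
byte 4: 01101010 ^ 10010000 = 11111010
byte 5: 00101101 ^ 11001010 = 11100111

94 80 42 e9 fa e7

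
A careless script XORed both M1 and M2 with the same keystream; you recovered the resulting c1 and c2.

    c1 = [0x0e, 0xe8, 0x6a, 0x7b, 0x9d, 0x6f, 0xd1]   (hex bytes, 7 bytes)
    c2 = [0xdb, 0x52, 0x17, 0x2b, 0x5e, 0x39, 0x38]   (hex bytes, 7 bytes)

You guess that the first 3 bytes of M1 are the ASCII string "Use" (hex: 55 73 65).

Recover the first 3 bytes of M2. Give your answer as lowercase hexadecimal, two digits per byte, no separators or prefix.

80c918

First, c1 ⊕ c2 = (M1 ⊕ K) ⊕ (M2 ⊕ K) = M1 ⊕ M2, so the key drops out. Then M2 = (M1 ⊕ M2) ⊕ M1 over the first 3 bytes.
byte 0: (0e ⊕ db) ⊕ 55 = d5 ⊕ 55 = 80
byte 1: (e8 ⊕ 52) ⊕ 73 = ba ⊕ 73 = c9
byte 2: (6a ⊕ 17) ⊕ 65 = 7d ⊕ 65 = 18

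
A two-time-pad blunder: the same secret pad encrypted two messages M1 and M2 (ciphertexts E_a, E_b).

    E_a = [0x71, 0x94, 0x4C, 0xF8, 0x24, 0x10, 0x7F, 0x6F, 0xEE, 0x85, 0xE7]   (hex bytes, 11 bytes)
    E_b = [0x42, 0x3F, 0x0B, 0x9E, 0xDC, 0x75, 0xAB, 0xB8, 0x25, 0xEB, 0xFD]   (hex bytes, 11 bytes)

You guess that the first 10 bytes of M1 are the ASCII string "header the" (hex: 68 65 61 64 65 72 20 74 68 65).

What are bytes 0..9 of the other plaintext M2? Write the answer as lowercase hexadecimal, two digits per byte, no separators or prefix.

First, E_a ⊕ E_b = (M1 ⊕ K) ⊕ (M2 ⊕ K) = M1 ⊕ M2, so the key drops out. Then M2 = (M1 ⊕ M2) ⊕ M1 over the first 10 bytes.
byte 0: (71 xor 42) xor 68 = 33 xor 68 = 5b
byte 1: (94 xor 3f) xor 65 = ab xor 65 = ce
byte 2: (4c xor 0b) xor 61 = 47 xor 61 = 26
byte 3: (f8 xor 9e) xor 64 = 66 xor 64 = 02
byte 4: (24 xor dc) xor 65 = f8 xor 65 = 9d
byte 5: (10 xor 75) xor 72 = 65 xor 72 = 17
byte 6: (7f xor ab) xor 20 = d4 xor 20 = f4
byte 7: (6f xor b8) xor 74 = d7 xor 74 = a3
byte 8: (ee xor 25) xor 68 = cb xor 68 = a3
byte 9: (85 xor eb) xor 65 = 6e xor 65 = 0b

5bce26029d17f4a3a30b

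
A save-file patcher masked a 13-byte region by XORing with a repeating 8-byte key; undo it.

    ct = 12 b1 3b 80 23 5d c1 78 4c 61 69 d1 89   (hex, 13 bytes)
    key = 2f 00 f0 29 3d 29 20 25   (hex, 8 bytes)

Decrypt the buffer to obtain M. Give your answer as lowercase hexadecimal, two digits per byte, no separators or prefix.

3db1cba91e74e15d636199f8b4

The 8-byte key repeats, so the effective keystream is 2f 00 f0 29 3d 29 20 25 2f 00 f0 29 3d.
byte 0: 00010010 xor 00101111 = 00111101
byte 1: 10110001 xor 00000000 = 10110001
byte 2: 00111011 xor 11110000 = 11001011
byte 3: 10000000 xor 00101001 = 10101001
byte 4: 00100011 xor 00111101 = 00011110
byte 5: 01011101 xor 00101001 = 01110100
byte 6: 11000001 xor 00100000 = 11100001
byte 7: 01111000 xor 00100101 = 01011101
byte 8: 01001100 xor 00101111 = 01100011
byte 9: 01100001 xor 00000000 = 01100001
byte 10: 01101001 xor 11110000 = 10011001
byte 11: 11010001 xor 00101001 = 11111000
byte 12: 10001001 xor 00111101 = 10110100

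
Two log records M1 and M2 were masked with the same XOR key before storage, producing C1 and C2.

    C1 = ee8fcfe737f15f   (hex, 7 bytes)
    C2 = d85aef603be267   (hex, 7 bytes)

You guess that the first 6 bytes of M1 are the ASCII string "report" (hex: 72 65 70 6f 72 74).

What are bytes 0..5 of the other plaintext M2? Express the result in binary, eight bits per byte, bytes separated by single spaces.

01000100 10110000 01010000 11101000 01111110 01100111

First, C1 ⊕ C2 = (M1 ⊕ K) ⊕ (M2 ⊕ K) = M1 ⊕ M2, so the key drops out. Then M2 = (M1 ⊕ M2) ⊕ M1 over the first 6 bytes.
byte 0: (ee xor d8) xor 72 = 36 xor 72 = 44
byte 1: (8f xor 5a) xor 65 = d5 xor 65 = b0
byte 2: (cf xor ef) xor 70 = 20 xor 70 = 50
byte 3: (e7 xor 60) xor 6f = 87 xor 6f = e8
byte 4: (37 xor 3b) xor 72 = 0c xor 72 = 7e
byte 5: (f1 xor e2) xor 74 = 13 xor 74 = 67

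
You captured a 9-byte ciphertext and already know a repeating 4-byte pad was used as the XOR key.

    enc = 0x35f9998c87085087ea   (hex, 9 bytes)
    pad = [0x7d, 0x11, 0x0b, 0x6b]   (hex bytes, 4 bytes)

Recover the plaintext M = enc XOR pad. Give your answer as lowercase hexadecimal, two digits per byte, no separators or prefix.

48e892e7fa195bec97

The 4-byte key repeats, so the effective keystream is 7d 11 0b 6b 7d 11 0b 6b 7d.
byte 0: 35 XOR 7d = 48
byte 1: f9 XOR 11 = e8
byte 2: 99 XOR 0b = 92
byte 3: 8c XOR 6b = e7
byte 4: 87 XOR 7d = fa
byte 5: 08 XOR 11 = 19
byte 6: 50 XOR 0b = 5b
byte 7: 87 XOR 6b = ec
byte 8: ea XOR 7d = 97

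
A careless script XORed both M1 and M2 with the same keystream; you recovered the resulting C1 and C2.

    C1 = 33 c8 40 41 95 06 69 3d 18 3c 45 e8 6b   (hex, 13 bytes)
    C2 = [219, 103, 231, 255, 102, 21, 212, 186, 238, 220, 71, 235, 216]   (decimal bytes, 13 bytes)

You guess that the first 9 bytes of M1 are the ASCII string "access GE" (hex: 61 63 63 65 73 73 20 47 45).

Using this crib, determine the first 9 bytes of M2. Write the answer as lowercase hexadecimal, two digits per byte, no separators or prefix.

First, C1 ⊕ C2 = (M1 ⊕ K) ⊕ (M2 ⊕ K) = M1 ⊕ M2, so the key drops out. Then M2 = (M1 ⊕ M2) ⊕ M1 over the first 9 bytes.
byte 0: (33 ⊕ db) ⊕ 61 = e8 ⊕ 61 = 89
byte 1: (c8 ⊕ 67) ⊕ 63 = af ⊕ 63 = cc
byte 2: (40 ⊕ e7) ⊕ 63 = a7 ⊕ 63 = c4
byte 3: (41 ⊕ ff) ⊕ 65 = be ⊕ 65 = db
byte 4: (95 ⊕ 66) ⊕ 73 = f3 ⊕ 73 = 80
byte 5: (06 ⊕ 15) ⊕ 73 = 13 ⊕ 73 = 60
byte 6: (69 ⊕ d4) ⊕ 20 = bd ⊕ 20 = 9d
byte 7: (3d ⊕ ba) ⊕ 47 = 87 ⊕ 47 = c0
byte 8: (18 ⊕ ee) ⊕ 45 = f6 ⊕ 45 = b3

89ccc4db80609dc0b3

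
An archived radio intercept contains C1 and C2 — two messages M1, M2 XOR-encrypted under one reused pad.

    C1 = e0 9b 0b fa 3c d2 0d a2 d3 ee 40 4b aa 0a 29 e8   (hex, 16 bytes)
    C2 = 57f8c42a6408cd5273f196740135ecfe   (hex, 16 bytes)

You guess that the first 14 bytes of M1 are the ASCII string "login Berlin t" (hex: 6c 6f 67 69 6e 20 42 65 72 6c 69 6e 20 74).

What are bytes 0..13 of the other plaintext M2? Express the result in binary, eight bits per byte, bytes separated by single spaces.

First, C1 ⊕ C2 = (M1 ⊕ K) ⊕ (M2 ⊕ K) = M1 ⊕ M2, so the key drops out. Then M2 = (M1 ⊕ M2) ⊕ M1 over the first 14 bytes.
byte 0: (e0 ⊕ 57) ⊕ 6c = b7 ⊕ 6c = db
byte 1: (9b ⊕ f8) ⊕ 6f = 63 ⊕ 6f = 0c
byte 2: (0b ⊕ c4) ⊕ 67 = cf ⊕ 67 = a8
byte 3: (fa ⊕ 2a) ⊕ 69 = d0 ⊕ 69 = b9
byte 4: (3c ⊕ 64) ⊕ 6e = 58 ⊕ 6e = 36
byte 5: (d2 ⊕ 08) ⊕ 20 = da ⊕ 20 = fa
byte 6: (0d ⊕ cd) ⊕ 42 = c0 ⊕ 42 = 82
byte 7: (a2 ⊕ 52) ⊕ 65 = f0 ⊕ 65 = 95
byte 8: (d3 ⊕ 73) ⊕ 72 = a0 ⊕ 72 = d2
byte 9: (ee ⊕ f1) ⊕ 6c = 1f ⊕ 6c = 73
byte 10: (40 ⊕ 96) ⊕ 69 = d6 ⊕ 69 = bf
byte 11: (4b ⊕ 74) ⊕ 6e = 3f ⊕ 6e = 51
byte 12: (aa ⊕ 01) ⊕ 20 = ab ⊕ 20 = 8b
byte 13: (0a ⊕ 35) ⊕ 74 = 3f ⊕ 74 = 4b

11011011 00001100 10101000 10111001 00110110 11111010 10000010 10010101 11010010 01110011 10111111 01010001 10001011 01001011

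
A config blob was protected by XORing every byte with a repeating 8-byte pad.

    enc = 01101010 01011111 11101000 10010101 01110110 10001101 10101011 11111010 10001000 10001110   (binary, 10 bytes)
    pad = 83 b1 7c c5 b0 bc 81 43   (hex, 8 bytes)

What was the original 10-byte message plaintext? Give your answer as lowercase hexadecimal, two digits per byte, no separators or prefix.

The 8-byte key repeats, so the effective keystream is 83 b1 7c c5 b0 bc 81 43 83 b1.
byte 0: 106 xor 131 = 233
byte 1:  95 xor 177 = 238
byte 2: 232 xor 124 = 148
byte 3: 149 xor 197 =  80
byte 4: 118 xor 176 = 198
byte 5: 141 xor 188 =  49
byte 6: 171 xor 129 =  42
byte 7: 250 xor  67 = 185
byte 8: 136 xor 131 =  11
byte 9: 142 xor 177 =  63

e9ee9450c6312ab90b3f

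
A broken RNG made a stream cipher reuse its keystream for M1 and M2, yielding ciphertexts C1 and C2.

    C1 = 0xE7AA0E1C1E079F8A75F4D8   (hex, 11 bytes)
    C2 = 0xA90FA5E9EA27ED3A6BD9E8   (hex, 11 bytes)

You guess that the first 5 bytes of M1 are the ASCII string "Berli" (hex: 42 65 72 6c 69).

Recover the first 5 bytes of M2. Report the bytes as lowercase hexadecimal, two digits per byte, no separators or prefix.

First, C1 ⊕ C2 = (M1 ⊕ K) ⊕ (M2 ⊕ K) = M1 ⊕ M2, so the key drops out. Then M2 = (M1 ⊕ M2) ⊕ M1 over the first 5 bytes.
byte 0: (e7 XOR a9) XOR 42 = 4e XOR 42 = 0c
byte 1: (aa XOR 0f) XOR 65 = a5 XOR 65 = c0
byte 2: (0e XOR a5) XOR 72 = ab XOR 72 = d9
byte 3: (1c XOR e9) XOR 6c = f5 XOR 6c = 99
byte 4: (1e XOR ea) XOR 69 = f4 XOR 69 = 9d

0cc0d9999d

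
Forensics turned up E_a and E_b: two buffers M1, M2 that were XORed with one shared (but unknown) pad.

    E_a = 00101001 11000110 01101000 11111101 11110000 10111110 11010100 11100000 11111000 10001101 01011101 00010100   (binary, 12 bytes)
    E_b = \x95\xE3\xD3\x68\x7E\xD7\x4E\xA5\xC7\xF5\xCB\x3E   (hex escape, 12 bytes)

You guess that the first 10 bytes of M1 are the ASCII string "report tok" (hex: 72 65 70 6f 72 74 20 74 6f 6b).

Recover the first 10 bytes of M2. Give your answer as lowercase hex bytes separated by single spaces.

ce 40 cb fa fc 1d ba 31 50 13

First, E_a ⊕ E_b = (M1 ⊕ K) ⊕ (M2 ⊕ K) = M1 ⊕ M2, so the key drops out. Then M2 = (M1 ⊕ M2) ⊕ M1 over the first 10 bytes.
byte 0: (29 xor 95) xor 72 = bc xor 72 = ce
byte 1: (c6 xor e3) xor 65 = 25 xor 65 = 40
byte 2: (68 xor d3) xor 70 = bb xor 70 = cb
byte 3: (fd xor 68) xor 6f = 95 xor 6f = fa
byte 4: (f0 xor 7e) xor 72 = 8e xor 72 = fc
byte 5: (be xor d7) xor 74 = 69 xor 74 = 1d
byte 6: (d4 xor 4e) xor 20 = 9a xor 20 = ba
byte 7: (e0 xor a5) xor 74 = 45 xor 74 = 31
byte 8: (f8 xor c7) xor 6f = 3f xor 6f = 50
byte 9: (8d xor f5) xor 6b = 78 xor 6b = 13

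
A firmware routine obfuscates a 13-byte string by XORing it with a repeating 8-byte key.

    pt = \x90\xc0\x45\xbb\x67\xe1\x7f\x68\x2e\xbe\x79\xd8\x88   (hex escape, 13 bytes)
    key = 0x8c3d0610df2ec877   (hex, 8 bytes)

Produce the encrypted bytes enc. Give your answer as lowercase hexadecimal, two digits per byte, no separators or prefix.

1cfd43abb8cfb71fa2837fc857

The 8-byte key repeats, so the effective keystream is 8c 3d 06 10 df 2e c8 77 8c 3d 06 10 df.
byte 0: 90 ⊕ 8c = 1c
byte 1: c0 ⊕ 3d = fd
byte 2: 45 ⊕ 06 = 43
byte 3: bb ⊕ 10 = ab
byte 4: 67 ⊕ df = b8
byte 5: e1 ⊕ 2e = cf
byte 6: 7f ⊕ c8 = b7
byte 7: 68 ⊕ 77 = 1f
byte 8: 2e ⊕ 8c = a2
byte 9: be ⊕ 3d = 83
byte 10: 79 ⊕ 06 = 7f
byte 11: d8 ⊕ 10 = c8
byte 12: 88 ⊕ df = 57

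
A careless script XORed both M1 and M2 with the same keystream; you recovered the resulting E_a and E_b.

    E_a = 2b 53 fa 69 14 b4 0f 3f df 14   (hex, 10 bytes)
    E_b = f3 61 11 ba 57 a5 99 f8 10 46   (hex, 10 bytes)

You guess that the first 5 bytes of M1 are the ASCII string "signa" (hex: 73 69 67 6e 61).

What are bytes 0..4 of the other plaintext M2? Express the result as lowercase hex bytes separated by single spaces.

First, E_a ⊕ E_b = (M1 ⊕ K) ⊕ (M2 ⊕ K) = M1 ⊕ M2, so the key drops out. Then M2 = (M1 ⊕ M2) ⊕ M1 over the first 5 bytes.
byte 0: (2b xor f3) xor 73 = d8 xor 73 = ab
byte 1: (53 xor 61) xor 69 = 32 xor 69 = 5b
byte 2: (fa xor 11) xor 67 = eb xor 67 = 8c
byte 3: (69 xor ba) xor 6e = d3 xor 6e = bd
byte 4: (14 xor 57) xor 61 = 43 xor 61 = 22

ab 5b 8c bd 22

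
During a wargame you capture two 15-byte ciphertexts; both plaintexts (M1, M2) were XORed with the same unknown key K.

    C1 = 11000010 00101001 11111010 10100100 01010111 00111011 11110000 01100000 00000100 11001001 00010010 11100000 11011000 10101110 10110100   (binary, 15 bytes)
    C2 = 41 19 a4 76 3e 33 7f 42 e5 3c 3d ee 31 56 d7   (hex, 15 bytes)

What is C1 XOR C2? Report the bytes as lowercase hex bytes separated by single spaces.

83 30 5e d2 69 08 8f 22 e1 f5 2f 0e e9 f8 63

C1 ⊕ C2 = (M1 ⊕ K) ⊕ (M2 ⊕ K) = M1 ⊕ M2 — the shared key cancels under XOR.
c2 XOR 41 = 83
29 XOR 19 = 30
fa XOR a4 = 5e
a4 XOR 76 = d2
57 XOR 3e = 69
3b XOR 33 = 08
f0 XOR 7f = 8f
60 XOR 42 = 22
04 XOR e5 = e1
c9 XOR 3c = f5
12 XOR 3d = 2f
e0 XOR ee = 0e
d8 XOR 31 = e9
ae XOR 56 = f8
b4 XOR d7 = 63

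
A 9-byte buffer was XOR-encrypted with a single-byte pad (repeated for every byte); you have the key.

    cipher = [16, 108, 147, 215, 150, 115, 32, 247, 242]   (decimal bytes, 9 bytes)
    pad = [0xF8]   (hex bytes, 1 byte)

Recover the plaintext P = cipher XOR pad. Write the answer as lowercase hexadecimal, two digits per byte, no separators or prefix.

The 1-byte key repeats, so the effective keystream is f8 f8 f8 f8 f8 f8 f8 f8 f8.
byte 0: 00010000 xor 11111000 = 11101000
byte 1: 01101100 xor 11111000 = 10010100
byte 2: 10010011 xor 11111000 = 01101011
byte 3: 11010111 xor 11111000 = 00101111
byte 4: 10010110 xor 11111000 = 01101110
byte 5: 01110011 xor 11111000 = 10001011
byte 6: 00100000 xor 11111000 = 11011000
byte 7: 11110111 xor 11111000 = 00001111
byte 8: 11110010 xor 11111000 = 00001010

e8946b2f6e8bd80f0a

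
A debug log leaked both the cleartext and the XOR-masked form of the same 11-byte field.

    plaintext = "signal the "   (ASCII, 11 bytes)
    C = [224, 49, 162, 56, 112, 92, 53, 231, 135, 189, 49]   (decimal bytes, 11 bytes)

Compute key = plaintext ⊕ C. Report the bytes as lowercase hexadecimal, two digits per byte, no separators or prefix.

Since C = plaintext ⊕ key, XORing both sides with plaintext gives key = plaintext ⊕ C.
byte 0: 115 ⊕ 224 = 147
byte 1: 105 ⊕  49 =  88
byte 2: 103 ⊕ 162 = 197
byte 3: 110 ⊕  56 =  86
byte 4:  97 ⊕ 112 =  17
byte 5: 108 ⊕  92 =  48
byte 6:  32 ⊕  53 =  21
byte 7: 116 ⊕ 231 = 147
byte 8: 104 ⊕ 135 = 239
byte 9: 101 ⊕ 189 = 216
byte 10:  32 ⊕  49 =  17

9358c55611301593efd811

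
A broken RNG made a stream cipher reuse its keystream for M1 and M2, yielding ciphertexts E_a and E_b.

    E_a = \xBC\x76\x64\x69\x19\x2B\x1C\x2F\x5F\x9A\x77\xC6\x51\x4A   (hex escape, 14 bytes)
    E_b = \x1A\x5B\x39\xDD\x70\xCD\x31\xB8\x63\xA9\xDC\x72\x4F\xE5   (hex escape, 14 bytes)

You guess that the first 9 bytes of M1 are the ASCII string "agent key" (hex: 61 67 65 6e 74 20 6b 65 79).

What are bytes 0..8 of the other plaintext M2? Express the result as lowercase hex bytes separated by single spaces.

c7 4a 38 da 1d c6 46 f2 45

First, E_a ⊕ E_b = (M1 ⊕ K) ⊕ (M2 ⊕ K) = M1 ⊕ M2, so the key drops out. Then M2 = (M1 ⊕ M2) ⊕ M1 over the first 9 bytes.
byte 0: (bc ^ 1a) ^ 61 = a6 ^ 61 = c7
byte 1: (76 ^ 5b) ^ 67 = 2d ^ 67 = 4a
byte 2: (64 ^ 39) ^ 65 = 5d ^ 65 = 38
byte 3: (69 ^ dd) ^ 6e = b4 ^ 6e = da
byte 4: (19 ^ 70) ^ 74 = 69 ^ 74 = 1d
byte 5: (2b ^ cd) ^ 20 = e6 ^ 20 = c6
byte 6: (1c ^ 31) ^ 6b = 2d ^ 6b = 46
byte 7: (2f ^ b8) ^ 65 = 97 ^ 65 = f2
byte 8: (5f ^ 63) ^ 79 = 3c ^ 79 = 45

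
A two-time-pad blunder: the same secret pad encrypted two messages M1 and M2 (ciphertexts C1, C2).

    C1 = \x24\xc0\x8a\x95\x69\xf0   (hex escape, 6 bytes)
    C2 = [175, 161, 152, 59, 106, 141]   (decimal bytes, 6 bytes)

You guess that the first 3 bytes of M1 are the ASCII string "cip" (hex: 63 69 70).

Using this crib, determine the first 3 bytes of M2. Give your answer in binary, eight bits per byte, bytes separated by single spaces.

11101000 00001000 01100010

First, C1 ⊕ C2 = (M1 ⊕ K) ⊕ (M2 ⊕ K) = M1 ⊕ M2, so the key drops out. Then M2 = (M1 ⊕ M2) ⊕ M1 over the first 3 bytes.
byte 0: (24 ^ af) ^ 63 = 8b ^ 63 = e8
byte 1: (c0 ^ a1) ^ 69 = 61 ^ 69 = 08
byte 2: (8a ^ 98) ^ 70 = 12 ^ 70 = 62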